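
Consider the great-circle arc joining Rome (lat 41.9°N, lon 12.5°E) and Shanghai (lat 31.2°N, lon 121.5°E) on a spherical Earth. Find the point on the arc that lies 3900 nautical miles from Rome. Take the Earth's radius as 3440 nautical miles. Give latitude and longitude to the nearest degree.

≈ lat 42°N, lon 105°E

From cos δ = sin φ₁ sin φ₂ + cos φ₁ cos φ₂ cos Δλ, the central angle is δ ≈ 1.432 rad (82.0°). The total great-circle distance is δ·R ≈ 1.432 × 3440 ≈ 4925 nmi, so the target fraction is f = 3900/4925 ≈ 0.792.
Interpolate at f ≈ 0.792 with slerp weights a = sin((1−f)δ)/sin δ ≈ 0.296, b = sin(fδ)/sin δ ≈ 0.915.
p = a·p₁ + b·p₂ ≈ (-0.193, 0.715, 0.672); φ = arcsin(p_z) ≈ 42.21°, λ = atan2(p_y, p_x) ≈ 105.14°.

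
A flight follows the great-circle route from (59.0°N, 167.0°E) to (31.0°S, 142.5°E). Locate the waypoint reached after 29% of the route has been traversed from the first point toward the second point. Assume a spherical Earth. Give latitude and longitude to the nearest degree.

Convert each endpoint to a unit vector on the sphere (x = cos φ cos λ, y = cos φ sin λ, z = sin φ).
The central angle between the endpoints is δ = arccos(p₁·p₂) ≈ 1.611 rad (92.3°).
Interpolate at f = 0.29 with slerp weights a = sin((1−f)δ)/sin δ ≈ 0.911, b = sin(fδ)/sin δ ≈ 0.451.
p = a·p₁ + b·p₂ ≈ (-0.764, 0.341, 0.549); φ = arcsin(p_z) ≈ 33.27°, λ = atan2(p_y, p_x) ≈ 155.95°.

≈ (33°N, 156°E)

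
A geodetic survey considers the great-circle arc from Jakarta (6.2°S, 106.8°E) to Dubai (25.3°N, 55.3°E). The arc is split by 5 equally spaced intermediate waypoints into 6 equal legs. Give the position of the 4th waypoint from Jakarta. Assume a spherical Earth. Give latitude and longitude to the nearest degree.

≈ (16°N, 74°E)

The haversine formula gives a central angle δ ≈ 1.032 rad (59.1°) between the endpoints.
Interpolate at f = 4/6 with slerp weights a = sin((1−f)δ)/sin δ ≈ 0.393, b = sin(fδ)/sin δ ≈ 0.740.
p = a·p₁ + b·p₂ ≈ (0.268, 0.924, 0.274); φ = arcsin(p_z) ≈ 15.89°, λ = atan2(p_y, p_x) ≈ 73.83°.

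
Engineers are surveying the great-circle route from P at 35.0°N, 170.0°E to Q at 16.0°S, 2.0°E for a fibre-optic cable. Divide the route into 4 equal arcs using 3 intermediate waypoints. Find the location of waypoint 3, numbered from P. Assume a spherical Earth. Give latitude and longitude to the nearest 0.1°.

≈ 19.4°N, 20.0°E

Write both endpoints as unit vectors p₁, p₂ with components (cos φ cos λ, cos φ sin λ, sin φ).
The central angle between the endpoints is δ = arccos(p₁·p₂) ≈ 2.761 rad (158.2°).
Interpolate at f = 3/4 with slerp weights a = sin((1−f)δ)/sin δ ≈ 1.712, b = sin(fδ)/sin δ ≈ 2.361.
p = a·p₁ + b·p₂ ≈ (0.887, 0.323, 0.331); φ = arcsin(p_z) ≈ 19.36°, λ = atan2(p_y, p_x) ≈ 20.01°.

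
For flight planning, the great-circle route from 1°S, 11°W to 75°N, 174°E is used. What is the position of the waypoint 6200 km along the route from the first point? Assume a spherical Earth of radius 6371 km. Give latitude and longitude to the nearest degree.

≈ 55°N, 13°W

Write both endpoints as unit vectors p₁, p₂ with components (cos φ cos λ, cos φ sin λ, sin φ).
The central angle between the endpoints is δ = arccos(p₁·p₂) ≈ 1.849 rad (105.9°). The total great-circle distance is δ·R ≈ 1.849 × 6371 ≈ 11780 km, so the target fraction is f = 6200/11780 ≈ 0.526.
Interpolate at f ≈ 0.526 with slerp weights a = sin((1−f)δ)/sin δ ≈ 0.799, b = sin(fδ)/sin δ ≈ 0.860.
p = a·p₁ + b·p₂ ≈ (0.563, -0.129, 0.816); φ = arcsin(p_z) ≈ 54.74°, λ = atan2(p_y, p_x) ≈ -12.92°.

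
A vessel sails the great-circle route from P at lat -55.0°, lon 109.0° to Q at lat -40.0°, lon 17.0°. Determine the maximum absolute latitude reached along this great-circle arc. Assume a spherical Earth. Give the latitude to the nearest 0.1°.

≈ -59.3°

The great circle lies in the plane with unit normal n̂ = (p₁ × p₂)/|p₁ × p₂|.
Here n̂_z ≈ -0.511; the vertex latitude is φ_max = arccos|n̂_z| ≈ 59.3°.
Check via Clairaut: cos φ_max = |cos φ₁| · sin C = cos(55.0°)·sin(117.0°) ≈ 0.511, again giving ≈ 59.3°.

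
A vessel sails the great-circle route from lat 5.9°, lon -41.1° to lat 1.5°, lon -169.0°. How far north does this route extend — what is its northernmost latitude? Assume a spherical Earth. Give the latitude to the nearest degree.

≈ 9°

The great circle lies in the plane with unit normal n̂ = (p₁ × p₂)/|p₁ × p₂|.
Here n̂_z ≈ -0.988; the vertex latitude is φ_max = arccos|n̂_z| ≈ 8.7°.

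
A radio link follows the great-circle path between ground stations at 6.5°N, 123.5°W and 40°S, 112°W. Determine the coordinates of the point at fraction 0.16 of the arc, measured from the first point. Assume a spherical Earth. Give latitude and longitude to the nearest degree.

≈ 1°S, 122°W

Write both endpoints as unit vectors p₁, p₂ with components (cos φ cos λ, cos φ sin λ, sin φ).
The central angle between the endpoints is δ = arccos(p₁·p₂) ≈ 0.832 rad (47.7°).
Interpolate at f = 0.16 with slerp weights a = sin((1−f)δ)/sin δ ≈ 0.870, b = sin(fδ)/sin δ ≈ 0.180.
p = a·p₁ + b·p₂ ≈ (-0.529, -0.849, -0.017); φ = arcsin(p_z) ≈ -0.97°, λ = atan2(p_y, p_x) ≈ -121.93°.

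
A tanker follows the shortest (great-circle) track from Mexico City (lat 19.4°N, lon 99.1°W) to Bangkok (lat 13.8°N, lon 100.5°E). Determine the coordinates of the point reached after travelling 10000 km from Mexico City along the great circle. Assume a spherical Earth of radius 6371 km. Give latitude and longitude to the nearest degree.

Convert each endpoint to a unit vector on the sphere (x = cos φ cos λ, y = cos φ sin λ, z = sin φ).
The central angle between the endpoints is δ = arccos(p₁·p₂) ≈ 2.471 rad (141.6°). The total great-circle distance is δ·R ≈ 2.471 × 6371 ≈ 15745 km, so the target fraction is f = 10000/15745 ≈ 0.635.
Interpolate at f ≈ 0.635 with slerp weights a = sin((1−f)δ)/sin δ ≈ 1.263, b = sin(fδ)/sin δ ≈ 1.610.
p = a·p₁ + b·p₂ ≈ (-0.473, 0.361, 0.803); φ = arcsin(p_z) ≈ 53.46°, λ = atan2(p_y, p_x) ≈ 142.66°.

≈ lat 53°N, lon 143°E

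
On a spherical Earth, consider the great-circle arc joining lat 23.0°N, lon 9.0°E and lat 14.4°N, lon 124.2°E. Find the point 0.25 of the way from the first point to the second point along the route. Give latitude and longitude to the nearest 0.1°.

Convert each endpoint to a unit vector on the sphere (x = cos φ cos λ, y = cos φ sin λ, z = sin φ).
The central angle between the endpoints is δ = arccos(p₁·p₂) ≈ 1.857 rad (106.4°).
Interpolate at f = 0.25 with slerp weights a = sin((1−f)δ)/sin δ ≈ 1.026, b = sin(fδ)/sin δ ≈ 0.467.
p = a·p₁ + b·p₂ ≈ (0.679, 0.522, 0.517); φ = arcsin(p_z) ≈ 31.13°, λ = atan2(p_y, p_x) ≈ 37.55°.

≈ lat 31.1°N, lon 37.5°E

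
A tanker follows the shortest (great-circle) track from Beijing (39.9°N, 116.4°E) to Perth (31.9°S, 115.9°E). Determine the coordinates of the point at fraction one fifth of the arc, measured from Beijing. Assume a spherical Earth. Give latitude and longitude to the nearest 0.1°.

≈ 25.5°N, 116.3°E

Write both endpoints as unit vectors p₁, p₂ with components (cos φ cos λ, cos φ sin λ, sin φ).
The central angle between the endpoints is δ = arccos(p₁·p₂) ≈ 1.253 rad (71.8°).
Interpolate at f = 1/5 with slerp weights a = sin((1−f)δ)/sin δ ≈ 0.887, b = sin(fδ)/sin δ ≈ 0.261.
p = a·p₁ + b·p₂ ≈ (-0.399, 0.809, 0.431); φ = arcsin(p_z) ≈ 25.54°, λ = atan2(p_y, p_x) ≈ 116.28°.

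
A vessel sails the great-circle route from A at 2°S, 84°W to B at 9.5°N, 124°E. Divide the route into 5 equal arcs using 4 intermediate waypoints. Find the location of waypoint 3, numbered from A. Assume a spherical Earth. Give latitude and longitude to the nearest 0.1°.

Write both endpoints as unit vectors p₁, p₂ with components (cos φ cos λ, cos φ sin λ, sin φ).
The central angle between the endpoints is δ = arccos(p₁·p₂) ≈ 2.638 rad (151.2°).
Interpolate at f = 3/5 with slerp weights a = sin((1−f)δ)/sin δ ≈ 1.804, b = sin(fδ)/sin δ ≈ 2.074.
p = a·p₁ + b·p₂ ≈ (-0.955, -0.098, 0.279); φ = arcsin(p_z) ≈ 16.22°, λ = atan2(p_y, p_x) ≈ -174.15°.

≈ 16.2°N, 174.2°W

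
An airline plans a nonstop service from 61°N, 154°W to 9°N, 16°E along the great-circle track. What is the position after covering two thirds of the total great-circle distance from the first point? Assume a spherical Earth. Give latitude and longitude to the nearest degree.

≈ 45°N, 12°E

Write both endpoints as unit vectors p₁, p₂ with components (cos φ cos λ, cos φ sin λ, sin φ).
The central angle between the endpoints is δ = arccos(p₁·p₂) ≈ 1.912 rad (109.6°).
Interpolate at f = 2/3 with slerp weights a = sin((1−f)δ)/sin δ ≈ 0.632, b = sin(fδ)/sin δ ≈ 1.015.
p = a·p₁ + b·p₂ ≈ (0.689, 0.142, 0.711); φ = arcsin(p_z) ≈ 45.33°, λ = atan2(p_y, p_x) ≈ 11.66°.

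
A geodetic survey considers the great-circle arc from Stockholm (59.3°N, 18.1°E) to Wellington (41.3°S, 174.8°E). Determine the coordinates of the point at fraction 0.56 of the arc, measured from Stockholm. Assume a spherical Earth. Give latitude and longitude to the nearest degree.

≈ 21°N, 144°E

From cos δ = sin φ₁ sin φ₂ + cos φ₁ cos φ₂ cos Δλ, the central angle is δ ≈ 2.738 rad (156.9°).
Interpolate at f = 0.56 with slerp weights a = sin((1−f)δ)/sin δ ≈ 2.379, b = sin(fδ)/sin δ ≈ 2.546.
p = a·p₁ + b·p₂ ≈ (-0.750, 0.551, 0.365); φ = arcsin(p_z) ≈ 21.43°, λ = atan2(p_y, p_x) ≈ 143.72°.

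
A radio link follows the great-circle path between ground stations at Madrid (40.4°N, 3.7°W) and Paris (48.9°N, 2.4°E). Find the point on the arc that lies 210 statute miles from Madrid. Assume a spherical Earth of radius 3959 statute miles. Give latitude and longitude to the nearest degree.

Write both endpoints as unit vectors p₁, p₂ with components (cos φ cos λ, cos φ sin λ, sin φ).
The central angle between the endpoints is δ = arccos(p₁·p₂) ≈ 0.166 rad (9.5°). The total great-circle distance is δ·R ≈ 0.166 × 3959 ≈ 659 mi, so the target fraction is f = 210/659 ≈ 0.319.
Interpolate at f ≈ 0.319 with slerp weights a = sin((1−f)δ)/sin δ ≈ 0.683, b = sin(fδ)/sin δ ≈ 0.320.
p = a·p₁ + b·p₂ ≈ (0.729, -0.025, 0.684); φ = arcsin(p_z) ≈ 43.14°, λ = atan2(p_y, p_x) ≈ -1.94°.

≈ (43°N, 2°W)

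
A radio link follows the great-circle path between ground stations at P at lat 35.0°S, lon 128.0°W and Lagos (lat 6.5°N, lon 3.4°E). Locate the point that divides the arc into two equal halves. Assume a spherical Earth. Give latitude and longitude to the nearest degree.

≈ lat 31°S, lon 50°W

Write both endpoints as unit vectors p₁, p₂ with components (cos φ cos λ, cos φ sin λ, sin φ).
The central angle between the endpoints is δ = arccos(p₁·p₂) ≈ 2.218 rad (127.1°).
Interpolate at f = 1/2 with slerp weights a = sin((1−f)δ)/sin δ ≈ 1.122, b = sin(fδ)/sin δ ≈ 1.122.
p = a·p₁ + b·p₂ ≈ (0.547, -0.658, -0.517); φ = arcsin(p_z) ≈ -31.12°, λ = atan2(p_y, p_x) ≈ -50.27°.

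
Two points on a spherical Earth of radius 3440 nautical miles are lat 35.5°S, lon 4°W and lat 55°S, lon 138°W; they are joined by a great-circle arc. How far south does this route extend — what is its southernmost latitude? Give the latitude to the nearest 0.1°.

≈ 70.1°S

The great circle lies in the plane with unit normal n̂ = (p₁ × p₂)/|p₁ × p₂|.
Here n̂_z ≈ -0.340; the vertex latitude is φ_max = arccos|n̂_z| ≈ 70.1°.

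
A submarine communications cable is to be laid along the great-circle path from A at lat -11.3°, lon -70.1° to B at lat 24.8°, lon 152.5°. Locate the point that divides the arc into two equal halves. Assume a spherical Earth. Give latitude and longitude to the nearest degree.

≈ lat 18°, lon -133°

Write both endpoints as unit vectors p₁, p₂ with components (cos φ cos λ, cos φ sin λ, sin φ).
The central angle between the endpoints is δ = arccos(p₁·p₂) ≈ 2.400 rad (137.5°).
Interpolate at f = 1/2 with slerp weights a = sin((1−f)δ)/sin δ ≈ 1.380, b = sin(fδ)/sin δ ≈ 1.380.
p = a·p₁ + b·p₂ ≈ (-0.651, -0.694, 0.308); φ = arcsin(p_z) ≈ 17.97°, λ = atan2(p_y, p_x) ≈ -133.15°.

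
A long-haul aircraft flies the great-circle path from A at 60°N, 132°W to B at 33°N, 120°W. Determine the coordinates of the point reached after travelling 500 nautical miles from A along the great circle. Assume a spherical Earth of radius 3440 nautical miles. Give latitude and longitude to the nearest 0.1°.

From cos δ = sin φ₁ sin φ₂ + cos φ₁ cos φ₂ cos Δλ, the central angle is δ ≈ 0.491 rad (28.1°). The total great-circle distance is δ·R ≈ 0.491 × 3440 ≈ 1689 nmi, so the target fraction is f = 500/1689 ≈ 0.296.
Interpolate at f ≈ 0.296 with slerp weights a = sin((1−f)δ)/sin δ ≈ 0.719, b = sin(fδ)/sin δ ≈ 0.307.
p = a·p₁ + b·p₂ ≈ (-0.369, -0.490, 0.790); φ = arcsin(p_z) ≈ 52.15°, λ = atan2(p_y, p_x) ≈ -126.99°.

≈ 52.1°N, 127.0°W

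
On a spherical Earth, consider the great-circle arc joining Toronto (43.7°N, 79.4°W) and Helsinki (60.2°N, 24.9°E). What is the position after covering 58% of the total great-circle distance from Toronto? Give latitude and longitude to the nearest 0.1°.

Write both endpoints as unit vectors p₁, p₂ with components (cos φ cos λ, cos φ sin λ, sin φ).
The central angle between the endpoints is δ = arccos(p₁·p₂) ≈ 1.035 rad (59.3°).
Interpolate at f = 0.58 with slerp weights a = sin((1−f)δ)/sin δ ≈ 0.490, b = sin(fδ)/sin δ ≈ 0.657.
p = a·p₁ + b·p₂ ≈ (0.361, -0.211, 0.908); φ = arcsin(p_z) ≈ 65.28°, λ = atan2(p_y, p_x) ≈ -30.24°.

≈ (65.3°N, 30.2°W)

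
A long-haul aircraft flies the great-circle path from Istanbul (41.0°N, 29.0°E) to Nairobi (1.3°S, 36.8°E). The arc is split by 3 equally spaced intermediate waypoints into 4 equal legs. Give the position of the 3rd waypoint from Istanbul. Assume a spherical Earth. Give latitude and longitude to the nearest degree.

≈ 9°N, 35°E

Convert each endpoint to a unit vector on the sphere (x = cos φ cos λ, y = cos φ sin λ, z = sin φ).
The central angle between the endpoints is δ = arccos(p₁·p₂) ≈ 0.749 rad (42.9°).
Interpolate at f = 3/4 with slerp weights a = sin((1−f)δ)/sin δ ≈ 0.273, b = sin(fδ)/sin δ ≈ 0.782.
p = a·p₁ + b·p₂ ≈ (0.807, 0.568, 0.162); φ = arcsin(p_z) ≈ 9.30°, λ = atan2(p_y, p_x) ≈ 35.17°.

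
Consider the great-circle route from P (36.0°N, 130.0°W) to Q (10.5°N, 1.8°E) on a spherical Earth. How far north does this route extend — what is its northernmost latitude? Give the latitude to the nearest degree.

The great circle lies in the plane with unit normal n̂ = (p₁ × p₂)/|p₁ × p₂|.
Here n̂_z ≈ +0.654; the vertex latitude is φ_max = arccos|n̂_z| ≈ 49.1°.

≈ 49°N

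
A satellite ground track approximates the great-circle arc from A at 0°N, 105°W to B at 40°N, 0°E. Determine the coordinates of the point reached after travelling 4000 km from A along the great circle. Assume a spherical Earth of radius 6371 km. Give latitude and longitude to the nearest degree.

≈ 23°N, 76°W

From cos δ = sin φ₁ sin φ₂ + cos φ₁ cos φ₂ cos Δλ, the central angle is δ ≈ 1.770 rad (101.4°). The total great-circle distance is δ·R ≈ 1.770 × 6371 ≈ 11279 km, so the target fraction is f = 4000/11279 ≈ 0.355.
Interpolate at f ≈ 0.355 with slerp weights a = sin((1−f)δ)/sin δ ≈ 0.928, b = sin(fδ)/sin δ ≈ 0.599.
p = a·p₁ + b·p₂ ≈ (0.219, -0.896, 0.385); φ = arcsin(p_z) ≈ 22.66°, λ = atan2(p_y, p_x) ≈ -76.28°.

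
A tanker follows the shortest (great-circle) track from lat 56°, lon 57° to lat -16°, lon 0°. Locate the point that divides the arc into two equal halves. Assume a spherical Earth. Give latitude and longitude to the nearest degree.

≈ lat 22°, lon 20°

Convert each endpoint to a unit vector on the sphere (x = cos φ cos λ, y = cos φ sin λ, z = sin φ).
The central angle between the endpoints is δ = arccos(p₁·p₂) ≈ 1.507 rad (86.3°).
Interpolate at f = 1/2 with slerp weights a = sin((1−f)δ)/sin δ ≈ 0.685, b = sin(fδ)/sin δ ≈ 0.685.
p = a·p₁ + b·p₂ ≈ (0.868, 0.321, 0.379); φ = arcsin(p_z) ≈ 22.29°, λ = atan2(p_y, p_x) ≈ 20.33°.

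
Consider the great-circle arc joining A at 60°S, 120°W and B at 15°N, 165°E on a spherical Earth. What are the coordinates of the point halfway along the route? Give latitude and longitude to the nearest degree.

Convert each endpoint to a unit vector on the sphere (x = cos φ cos λ, y = cos φ sin λ, z = sin φ).
The central angle between the endpoints is δ = arccos(p₁·p₂) ≈ 1.670 rad (95.7°).
Interpolate at f = 1/2 with slerp weights a = sin((1−f)δ)/sin δ ≈ 0.745, b = sin(fδ)/sin δ ≈ 0.745.
p = a·p₁ + b·p₂ ≈ (-0.881, -0.136, -0.452); φ = arcsin(p_z) ≈ -26.90°, λ = atan2(p_y, p_x) ≈ -171.21°.

≈ 27°S, 171°W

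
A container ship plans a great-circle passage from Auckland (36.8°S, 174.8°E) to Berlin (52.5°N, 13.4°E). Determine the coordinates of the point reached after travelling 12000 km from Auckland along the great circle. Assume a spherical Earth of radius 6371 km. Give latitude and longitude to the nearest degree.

Write both endpoints as unit vectors p₁, p₂ with components (cos φ cos λ, cos φ sin λ, sin φ).
The central angle between the endpoints is δ = arccos(p₁·p₂) ≈ 2.785 rad (159.6°). The total great-circle distance is δ·R ≈ 2.785 × 6371 ≈ 17746 km, so the target fraction is f = 12000/17746 ≈ 0.676.
Interpolate at f ≈ 0.676 with slerp weights a = sin((1−f)δ)/sin δ ≈ 2.250, b = sin(fδ)/sin δ ≈ 2.729.
p = a·p₁ + b·p₂ ≈ (-0.178, 0.548, 0.817); φ = arcsin(p_z) ≈ 54.80°, λ = atan2(p_y, p_x) ≈ 108.00°.

≈ 55°N, 108°E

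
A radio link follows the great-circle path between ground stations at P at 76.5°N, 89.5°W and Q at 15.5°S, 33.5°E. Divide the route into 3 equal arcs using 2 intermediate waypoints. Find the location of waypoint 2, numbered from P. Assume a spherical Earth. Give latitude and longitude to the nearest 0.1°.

Convert each endpoint to a unit vector on the sphere (x = cos φ cos λ, y = cos φ sin λ, z = sin φ).
The central angle between the endpoints is δ = arccos(p₁·p₂) ≈ 1.963 rad (112.5°).
Interpolate at f = 2/3 with slerp weights a = sin((1−f)δ)/sin δ ≈ 0.659, b = sin(fδ)/sin δ ≈ 1.045.
p = a·p₁ + b·p₂ ≈ (0.841, 0.402, 0.361); φ = arcsin(p_z) ≈ 21.17°, λ = atan2(p_y, p_x) ≈ 25.55°.

≈ 21.2°N, 25.6°E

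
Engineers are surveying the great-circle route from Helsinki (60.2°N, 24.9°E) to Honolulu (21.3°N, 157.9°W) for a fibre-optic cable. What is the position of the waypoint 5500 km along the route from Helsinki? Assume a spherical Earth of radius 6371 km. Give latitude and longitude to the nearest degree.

Write both endpoints as unit vectors p₁, p₂ with components (cos φ cos λ, cos φ sin λ, sin φ).
The central angle between the endpoints is δ = arccos(p₁·p₂) ≈ 1.719 rad (98.5°). The total great-circle distance is δ·R ≈ 1.719 × 6371 ≈ 10949 km, so the target fraction is f = 5500/10949 ≈ 0.502.
Interpolate at f ≈ 0.502 with slerp weights a = sin((1−f)δ)/sin δ ≈ 0.763, b = sin(fδ)/sin δ ≈ 0.768.
p = a·p₁ + b·p₂ ≈ (-0.319, -0.110, 0.941); φ = arcsin(p_z) ≈ 70.27°, λ = atan2(p_y, p_x) ≈ -161.05°.

≈ 70°N, 161°W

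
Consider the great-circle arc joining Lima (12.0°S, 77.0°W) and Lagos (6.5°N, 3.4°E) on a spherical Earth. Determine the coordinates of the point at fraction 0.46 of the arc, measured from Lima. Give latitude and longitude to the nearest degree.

≈ (4°S, 40°W)

Convert each endpoint to a unit vector on the sphere (x = cos φ cos λ, y = cos φ sin λ, z = sin φ).
The central angle between the endpoints is δ = arccos(p₁·p₂) ≈ 1.432 rad (82.0°).
Interpolate at f = 0.46 with slerp weights a = sin((1−f)δ)/sin δ ≈ 0.705, b = sin(fδ)/sin δ ≈ 0.618.
p = a·p₁ + b·p₂ ≈ (0.768, -0.636, -0.077); φ = arcsin(p_z) ≈ -4.40°, λ = atan2(p_y, p_x) ≈ -39.61°.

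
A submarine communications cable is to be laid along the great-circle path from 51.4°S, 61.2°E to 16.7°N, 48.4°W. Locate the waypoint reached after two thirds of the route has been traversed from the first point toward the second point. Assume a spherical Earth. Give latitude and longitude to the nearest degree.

The haversine formula gives a central angle δ ≈ 2.010 rad (115.2°) between the endpoints.
Interpolate at f = 2/3 with slerp weights a = sin((1−f)δ)/sin δ ≈ 0.686, b = sin(fδ)/sin δ ≈ 1.075.
p = a·p₁ + b·p₂ ≈ (0.890, -0.395, -0.227); φ = arcsin(p_z) ≈ -13.12°, λ = atan2(p_y, p_x) ≈ -23.94°.

≈ 13°S, 24°W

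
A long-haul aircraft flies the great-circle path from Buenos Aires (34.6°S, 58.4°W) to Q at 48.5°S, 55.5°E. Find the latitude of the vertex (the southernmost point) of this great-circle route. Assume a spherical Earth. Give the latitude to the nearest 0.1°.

The great circle lies in the plane with unit normal n̂ = (p₁ × p₂)/|p₁ × p₂|.
Here n̂_z ≈ +0.509; the vertex latitude is φ_max = arccos|n̂_z| ≈ 59.4°.

≈ 59.4°S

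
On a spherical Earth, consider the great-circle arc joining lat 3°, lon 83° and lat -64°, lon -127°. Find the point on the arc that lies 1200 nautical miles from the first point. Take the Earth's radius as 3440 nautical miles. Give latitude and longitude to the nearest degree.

Convert each endpoint to a unit vector on the sphere (x = cos φ cos λ, y = cos φ sin λ, z = sin φ).
The central angle between the endpoints is δ = arccos(p₁·p₂) ≈ 2.011 rad (115.2°). The total great-circle distance is δ·R ≈ 2.011 × 3440 ≈ 6918 nmi, so the target fraction is f = 1200/6918 ≈ 0.173.
Interpolate at f ≈ 0.173 with slerp weights a = sin((1−f)δ)/sin δ ≈ 1.101, b = sin(fδ)/sin δ ≈ 0.378.
p = a·p₁ + b·p₂ ≈ (0.034, 0.959, -0.282); φ = arcsin(p_z) ≈ -16.38°, λ = atan2(p_y, p_x) ≈ 87.95°.

≈ lat -16°, lon 88°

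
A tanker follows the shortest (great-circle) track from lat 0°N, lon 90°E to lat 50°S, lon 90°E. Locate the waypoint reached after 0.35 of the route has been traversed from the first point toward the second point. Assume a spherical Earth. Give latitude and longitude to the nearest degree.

Convert each endpoint to a unit vector on the sphere (x = cos φ cos λ, y = cos φ sin λ, z = sin φ).
The central angle between the endpoints is δ = arccos(p₁·p₂) ≈ 0.873 rad (50.0°).
Interpolate at f = 0.35 with slerp weights a = sin((1−f)δ)/sin δ ≈ 0.701, b = sin(fδ)/sin δ ≈ 0.393.
p = a·p₁ + b·p₂ ≈ (0.000, 0.954, -0.301); φ = arcsin(p_z) ≈ -17.50°, λ = atan2(p_y, p_x) ≈ 90.00°.

≈ lat 18°S, lon 90°E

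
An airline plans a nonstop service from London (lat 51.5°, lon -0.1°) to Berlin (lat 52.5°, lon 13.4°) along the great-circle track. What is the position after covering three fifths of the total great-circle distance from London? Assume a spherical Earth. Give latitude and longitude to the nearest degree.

Write both endpoints as unit vectors p₁, p₂ with components (cos φ cos λ, cos φ sin λ, sin φ).
The central angle between the endpoints is δ = arccos(p₁·p₂) ≈ 0.146 rad (8.4°).
Interpolate at f = 3/5 with slerp weights a = sin((1−f)δ)/sin δ ≈ 0.401, b = sin(fδ)/sin δ ≈ 0.601.
p = a·p₁ + b·p₂ ≈ (0.606, 0.084, 0.791); φ = arcsin(p_z) ≈ 52.29°, λ = atan2(p_y, p_x) ≈ 7.93°.

≈ lat 52°, lon 8°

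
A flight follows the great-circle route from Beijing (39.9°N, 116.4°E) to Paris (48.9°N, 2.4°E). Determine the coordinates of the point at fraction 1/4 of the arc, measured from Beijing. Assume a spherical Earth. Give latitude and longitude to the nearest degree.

≈ 53°N, 97°E

The haversine formula gives a central angle δ ≈ 1.289 rad (73.8°) between the endpoints.
Interpolate at f = 1/4 with slerp weights a = sin((1−f)δ)/sin δ ≈ 0.857, b = sin(fδ)/sin δ ≈ 0.330.
p = a·p₁ + b·p₂ ≈ (-0.076, 0.598, 0.798); φ = arcsin(p_z) ≈ 52.94°, λ = atan2(p_y, p_x) ≈ 97.22°.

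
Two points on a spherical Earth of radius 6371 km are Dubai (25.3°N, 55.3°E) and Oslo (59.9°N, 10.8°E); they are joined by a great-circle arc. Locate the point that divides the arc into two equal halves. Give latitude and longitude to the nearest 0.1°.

≈ 44.6°N, 39.7°E

Write both endpoints as unit vectors p₁, p₂ with components (cos φ cos λ, cos φ sin λ, sin φ).
The central angle between the endpoints is δ = arccos(p₁·p₂) ≈ 0.805 rad (46.1°).
Interpolate at f = 1/2 with slerp weights a = sin((1−f)δ)/sin δ ≈ 0.543, b = sin(fδ)/sin δ ≈ 0.543.
p = a·p₁ + b·p₂ ≈ (0.547, 0.455, 0.702); φ = arcsin(p_z) ≈ 44.62°, λ = atan2(p_y, p_x) ≈ 39.73°.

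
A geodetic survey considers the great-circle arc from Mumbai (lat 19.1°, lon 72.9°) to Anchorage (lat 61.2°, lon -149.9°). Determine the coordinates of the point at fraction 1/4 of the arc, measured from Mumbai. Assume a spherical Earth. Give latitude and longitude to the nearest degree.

≈ lat 41°, lon 83°

Write both endpoints as unit vectors p₁, p₂ with components (cos φ cos λ, cos φ sin λ, sin φ).
The central angle between the endpoints is δ = arccos(p₁·p₂) ≈ 1.618 rad (92.7°).
Interpolate at f = 1/4 with slerp weights a = sin((1−f)δ)/sin δ ≈ 0.938, b = sin(fδ)/sin δ ≈ 0.394.
p = a·p₁ + b·p₂ ≈ (0.096, 0.752, 0.652); φ = arcsin(p_z) ≈ 40.71°, λ = atan2(p_y, p_x) ≈ 82.70°.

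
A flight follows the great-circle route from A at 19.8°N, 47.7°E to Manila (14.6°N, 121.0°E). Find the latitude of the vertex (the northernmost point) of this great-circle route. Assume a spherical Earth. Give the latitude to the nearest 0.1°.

The great circle lies in the plane with unit normal n̂ = (p₁ × p₂)/|p₁ × p₂|.
Here n̂_z ≈ +0.930; the vertex latitude is φ_max = arccos|n̂_z| ≈ 21.6°.
Check via Clairaut: cos φ_max = |cos φ₁| · sin C = cos(19.8°)·sin(81.2°) ≈ 0.930, again giving ≈ 21.6°.

≈ 21.6°N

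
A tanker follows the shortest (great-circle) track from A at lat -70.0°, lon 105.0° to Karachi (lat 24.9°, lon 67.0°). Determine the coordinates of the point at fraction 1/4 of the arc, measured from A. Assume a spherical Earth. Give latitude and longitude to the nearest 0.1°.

Convert each endpoint to a unit vector on the sphere (x = cos φ cos λ, y = cos φ sin λ, z = sin φ).
The central angle between the endpoints is δ = arccos(p₁·p₂) ≈ 1.723 rad (98.7°).
Interpolate at f = 1/4 with slerp weights a = sin((1−f)δ)/sin δ ≈ 0.973, b = sin(fδ)/sin δ ≈ 0.422.
p = a·p₁ + b·p₂ ≈ (0.064, 0.674, -0.736); φ = arcsin(p_z) ≈ -47.40°, λ = atan2(p_y, p_x) ≈ 84.61°.

≈ lat -47.4°, lon 84.6°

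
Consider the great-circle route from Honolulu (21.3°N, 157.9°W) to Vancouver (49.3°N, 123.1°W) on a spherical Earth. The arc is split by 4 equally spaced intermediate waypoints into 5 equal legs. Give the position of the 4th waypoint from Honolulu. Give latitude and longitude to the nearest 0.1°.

≈ 44.6°N, 132.4°W

Convert each endpoint to a unit vector on the sphere (x = cos φ cos λ, y = cos φ sin λ, z = sin φ).
The central angle between the endpoints is δ = arccos(p₁·p₂) ≈ 0.685 rad (39.3°).
Interpolate at f = 4/5 with slerp weights a = sin((1−f)δ)/sin δ ≈ 0.216, b = sin(fδ)/sin δ ≈ 0.823.
p = a·p₁ + b·p₂ ≈ (-0.480, -0.526, 0.703); φ = arcsin(p_z) ≈ 44.65°, λ = atan2(p_y, p_x) ≈ -132.38°.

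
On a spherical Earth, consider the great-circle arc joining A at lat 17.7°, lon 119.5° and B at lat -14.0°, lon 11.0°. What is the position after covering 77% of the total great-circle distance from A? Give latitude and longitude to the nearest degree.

≈ lat -7°, lon 36°

Write both endpoints as unit vectors p₁, p₂ with components (cos φ cos λ, cos φ sin λ, sin φ).
The central angle between the endpoints is δ = arccos(p₁·p₂) ≈ 1.946 rad (111.5°).
Interpolate at f = 0.77 with slerp weights a = sin((1−f)δ)/sin δ ≈ 0.465, b = sin(fδ)/sin δ ≈ 1.072.
p = a·p₁ + b·p₂ ≈ (0.803, 0.584, -0.118); φ = arcsin(p_z) ≈ -6.77°, λ = atan2(p_y, p_x) ≈ 36.05°.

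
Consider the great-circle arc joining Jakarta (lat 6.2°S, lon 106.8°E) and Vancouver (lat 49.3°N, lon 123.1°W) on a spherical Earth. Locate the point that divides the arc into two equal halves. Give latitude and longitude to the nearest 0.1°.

Write both endpoints as unit vectors p₁, p₂ with components (cos φ cos λ, cos φ sin λ, sin φ).
The central angle between the endpoints is δ = arccos(p₁·p₂) ≈ 2.094 rad (120.0°).
Interpolate at f = 1/2 with slerp weights a = sin((1−f)δ)/sin δ ≈ 0.999, b = sin(fδ)/sin δ ≈ 0.999.
p = a·p₁ + b·p₂ ≈ (-0.643, 0.405, 0.650); φ = arcsin(p_z) ≈ 40.53°, λ = atan2(p_y, p_x) ≈ 147.78°.

≈ lat 40.5°N, lon 147.8°E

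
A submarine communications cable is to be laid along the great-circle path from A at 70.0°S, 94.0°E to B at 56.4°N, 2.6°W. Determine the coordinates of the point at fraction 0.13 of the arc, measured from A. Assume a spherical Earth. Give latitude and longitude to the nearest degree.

From cos δ = sin φ₁ sin φ₂ + cos φ₁ cos φ₂ cos Δλ, the central angle is δ ≈ 2.506 rad (143.6°).
Interpolate at f = 0.13 with slerp weights a = sin((1−f)δ)/sin δ ≈ 1.381, b = sin(fδ)/sin δ ≈ 0.539.
p = a·p₁ + b·p₂ ≈ (0.265, 0.458, -0.849); φ = arcsin(p_z) ≈ -58.08°, λ = atan2(p_y, p_x) ≈ 59.94°.

≈ 58°S, 60°E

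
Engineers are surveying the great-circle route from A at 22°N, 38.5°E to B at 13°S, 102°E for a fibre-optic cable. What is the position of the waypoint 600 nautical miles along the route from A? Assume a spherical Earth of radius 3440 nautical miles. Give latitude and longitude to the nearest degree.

≈ 18°N, 48°E

Convert each endpoint to a unit vector on the sphere (x = cos φ cos λ, y = cos φ sin λ, z = sin φ).
The central angle between the endpoints is δ = arccos(p₁·p₂) ≈ 1.246 rad (71.4°). The total great-circle distance is δ·R ≈ 1.246 × 3440 ≈ 4287 nmi, so the target fraction is f = 600/4287 ≈ 0.140.
Interpolate at f ≈ 0.140 with slerp weights a = sin((1−f)δ)/sin δ ≈ 0.926, b = sin(fδ)/sin δ ≈ 0.183.
p = a·p₁ + b·p₂ ≈ (0.635, 0.709, 0.306); φ = arcsin(p_z) ≈ 17.81°, λ = atan2(p_y, p_x) ≈ 48.15°.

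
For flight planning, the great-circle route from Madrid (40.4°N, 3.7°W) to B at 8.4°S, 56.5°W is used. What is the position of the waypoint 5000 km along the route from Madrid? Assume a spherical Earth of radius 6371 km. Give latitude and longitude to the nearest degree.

Convert each endpoint to a unit vector on the sphere (x = cos φ cos λ, y = cos φ sin λ, z = sin φ).
The central angle between the endpoints is δ = arccos(p₁·p₂) ≈ 1.202 rad (68.9°). The total great-circle distance is δ·R ≈ 1.202 × 6371 ≈ 7656 km, so the target fraction is f = 5000/7656 ≈ 0.653.
Interpolate at f ≈ 0.653 with slerp weights a = sin((1−f)δ)/sin δ ≈ 0.434, b = sin(fδ)/sin δ ≈ 0.758.
p = a·p₁ + b·p₂ ≈ (0.744, -0.646, 0.171); φ = arcsin(p_z) ≈ 9.83°, λ = atan2(p_y, p_x) ≈ -41.00°.

≈ 10°N, 41°W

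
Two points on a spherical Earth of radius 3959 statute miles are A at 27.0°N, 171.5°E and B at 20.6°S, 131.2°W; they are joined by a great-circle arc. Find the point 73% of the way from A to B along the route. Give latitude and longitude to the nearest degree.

Write both endpoints as unit vectors p₁, p₂ with components (cos φ cos λ, cos φ sin λ, sin φ).
The central angle between the endpoints is δ = arccos(p₁·p₂) ≈ 1.276 rad (73.1°).
Interpolate at f = 0.73 with slerp weights a = sin((1−f)δ)/sin δ ≈ 0.353, b = sin(fδ)/sin δ ≈ 0.839.
p = a·p₁ + b·p₂ ≈ (-0.828, -0.544, -0.135); φ = arcsin(p_z) ≈ -7.75°, λ = atan2(p_y, p_x) ≈ -146.69°.

≈ 8°S, 147°W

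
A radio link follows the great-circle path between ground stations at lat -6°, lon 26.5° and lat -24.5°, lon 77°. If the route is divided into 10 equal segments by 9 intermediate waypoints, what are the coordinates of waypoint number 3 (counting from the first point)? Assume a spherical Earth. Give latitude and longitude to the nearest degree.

The haversine formula gives a central angle δ ≈ 0.903 rad (51.8°) between the endpoints.
Interpolate at f = 3/10 with slerp weights a = sin((1−f)δ)/sin δ ≈ 0.753, b = sin(fδ)/sin δ ≈ 0.341.
p = a·p₁ + b·p₂ ≈ (0.740, 0.636, -0.220); φ = arcsin(p_z) ≈ -12.71°, λ = atan2(p_y, p_x) ≈ 40.70°.

≈ lat -13°, lon 41°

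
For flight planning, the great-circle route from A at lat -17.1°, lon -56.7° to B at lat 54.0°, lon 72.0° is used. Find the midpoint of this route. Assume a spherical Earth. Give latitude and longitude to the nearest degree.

Convert each endpoint to a unit vector on the sphere (x = cos φ cos λ, y = cos φ sin λ, z = sin φ).
The central angle between the endpoints is δ = arccos(p₁·p₂) ≈ 2.201 rad (126.1°).
Interpolate at f = 1/2 with slerp weights a = sin((1−f)δ)/sin δ ≈ 1.103, b = sin(fδ)/sin δ ≈ 1.103.
p = a·p₁ + b·p₂ ≈ (0.779, -0.265, 0.568); φ = arcsin(p_z) ≈ 34.62°, λ = atan2(p_y, p_x) ≈ -18.75°.

≈ lat 35°, lon -19°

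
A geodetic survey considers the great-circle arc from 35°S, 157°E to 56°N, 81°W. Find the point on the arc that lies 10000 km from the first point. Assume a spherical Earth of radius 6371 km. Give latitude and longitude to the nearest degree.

Write both endpoints as unit vectors p₁, p₂ with components (cos φ cos λ, cos φ sin λ, sin φ).
The central angle between the endpoints is δ = arccos(p₁·p₂) ≈ 2.372 rad (135.9°). The total great-circle distance is δ·R ≈ 2.372 × 6371 ≈ 15113 km, so the target fraction is f = 10000/15113 ≈ 0.662.
Interpolate at f ≈ 0.662 with slerp weights a = sin((1−f)δ)/sin δ ≈ 1.033, b = sin(fδ)/sin δ ≈ 1.437.
p = a·p₁ + b·p₂ ≈ (-0.654, -0.463, 0.599); φ = arcsin(p_z) ≈ 36.78°, λ = atan2(p_y, p_x) ≈ -144.68°.

≈ 37°N, 145°W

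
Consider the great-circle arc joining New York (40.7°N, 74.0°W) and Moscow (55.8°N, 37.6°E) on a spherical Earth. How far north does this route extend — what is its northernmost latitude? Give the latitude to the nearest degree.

≈ 65°N

The great circle lies in the plane with unit normal n̂ = (p₁ × p₂)/|p₁ × p₂|.
Here n̂_z ≈ +0.429; the vertex latitude is φ_max = arccos|n̂_z| ≈ 64.6°.
Check via Clairaut: cos φ_max = |cos φ₁| · sin C = cos(40.7°)·sin(34.4°) ≈ 0.429, again giving ≈ 64.6°.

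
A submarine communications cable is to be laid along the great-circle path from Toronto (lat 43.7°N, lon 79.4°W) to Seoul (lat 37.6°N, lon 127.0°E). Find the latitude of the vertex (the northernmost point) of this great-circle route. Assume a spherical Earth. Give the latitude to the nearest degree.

≈ 75°N

The great circle lies in the plane with unit normal n̂ = (p₁ × p₂)/|p₁ × p₂|.
Here n̂_z ≈ -0.256; the vertex latitude is φ_max = arccos|n̂_z| ≈ 75.2°.
Check via Clairaut: cos φ_max = |cos φ₁| · sin C = cos(43.7°)·sin(20.7°) ≈ 0.256, again giving ≈ 75.2°.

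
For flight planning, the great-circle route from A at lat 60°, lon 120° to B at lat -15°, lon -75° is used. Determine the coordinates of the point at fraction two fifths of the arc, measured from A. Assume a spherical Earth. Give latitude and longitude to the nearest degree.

≈ lat 63°, lon -98°

From cos δ = sin φ₁ sin φ₂ + cos φ₁ cos φ₂ cos Δλ, the central angle is δ ≈ 2.333 rad (133.7°).
Interpolate at f = 2/5 with slerp weights a = sin((1−f)δ)/sin δ ≈ 1.363, b = sin(fδ)/sin δ ≈ 1.111.
p = a·p₁ + b·p₂ ≈ (-0.063, -0.447, 0.892); φ = arcsin(p_z) ≈ 63.19°, λ = atan2(p_y, p_x) ≈ -98.01°.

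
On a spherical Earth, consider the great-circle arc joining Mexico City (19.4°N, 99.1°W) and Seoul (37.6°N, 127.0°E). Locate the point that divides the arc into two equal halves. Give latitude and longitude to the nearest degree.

≈ (54°N, 154°W)

From cos δ = sin φ₁ sin φ₂ + cos φ₁ cos φ₂ cos Δλ, the central angle is δ ≈ 1.892 rad (108.4°).
Interpolate at f = 1/2 with slerp weights a = sin((1−f)δ)/sin δ ≈ 0.855, b = sin(fδ)/sin δ ≈ 0.855.
p = a·p₁ + b·p₂ ≈ (-0.535, -0.255, 0.805); φ = arcsin(p_z) ≈ 53.65°, λ = atan2(p_y, p_x) ≈ -154.50°.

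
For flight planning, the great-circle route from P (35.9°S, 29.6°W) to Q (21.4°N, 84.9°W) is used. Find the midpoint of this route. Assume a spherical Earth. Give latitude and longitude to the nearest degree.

Convert each endpoint to a unit vector on the sphere (x = cos φ cos λ, y = cos φ sin λ, z = sin φ).
The central angle between the endpoints is δ = arccos(p₁·p₂) ≈ 1.354 rad (77.6°).
Interpolate at f = 1/2 with slerp weights a = sin((1−f)δ)/sin δ ≈ 0.641, b = sin(fδ)/sin δ ≈ 0.641.
p = a·p₁ + b·p₂ ≈ (0.505, -0.851, -0.142); φ = arcsin(p_z) ≈ -8.17°, λ = atan2(p_y, p_x) ≈ -59.34°.

≈ (8°S, 59°W)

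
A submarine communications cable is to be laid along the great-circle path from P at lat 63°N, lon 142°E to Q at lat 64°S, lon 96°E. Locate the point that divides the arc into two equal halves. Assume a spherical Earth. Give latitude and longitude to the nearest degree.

≈ lat 1°S, lon 119°E

Convert each endpoint to a unit vector on the sphere (x = cos φ cos λ, y = cos φ sin λ, z = sin φ).
The central angle between the endpoints is δ = arccos(p₁·p₂) ≈ 2.295 rad (131.5°).
Interpolate at f = 1/2 with slerp weights a = sin((1−f)δ)/sin δ ≈ 1.217, b = sin(fδ)/sin δ ≈ 1.217.
p = a·p₁ + b·p₂ ≈ (-0.491, 0.871, -0.009); φ = arcsin(p_z) ≈ -0.54°, λ = atan2(p_y, p_x) ≈ 119.43°.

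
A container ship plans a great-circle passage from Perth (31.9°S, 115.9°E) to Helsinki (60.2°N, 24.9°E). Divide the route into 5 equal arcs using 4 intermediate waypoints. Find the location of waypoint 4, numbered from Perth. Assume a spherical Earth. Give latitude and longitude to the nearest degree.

From cos δ = sin φ₁ sin φ₂ + cos φ₁ cos φ₂ cos Δλ, the central angle is δ ≈ 2.055 rad (117.8°).
Interpolate at f = 4/5 with slerp weights a = sin((1−f)δ)/sin δ ≈ 0.452, b = sin(fδ)/sin δ ≈ 1.127.
p = a·p₁ + b·p₂ ≈ (0.341, 0.581, 0.739); φ = arcsin(p_z) ≈ 47.68°, λ = atan2(p_y, p_x) ≈ 59.61°.

≈ (48°N, 60°E)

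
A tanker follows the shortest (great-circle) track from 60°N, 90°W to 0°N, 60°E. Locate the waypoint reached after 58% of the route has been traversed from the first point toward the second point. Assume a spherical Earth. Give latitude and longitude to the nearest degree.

≈ 46°N, 43°E

Convert each endpoint to a unit vector on the sphere (x = cos φ cos λ, y = cos φ sin λ, z = sin φ).
The central angle between the endpoints is δ = arccos(p₁·p₂) ≈ 2.019 rad (115.7°).
Interpolate at f = 0.58 with slerp weights a = sin((1−f)δ)/sin δ ≈ 0.832, b = sin(fδ)/sin δ ≈ 1.022.
p = a·p₁ + b·p₂ ≈ (0.511, 0.469, 0.720); φ = arcsin(p_z) ≈ 46.09°, λ = atan2(p_y, p_x) ≈ 42.55°.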